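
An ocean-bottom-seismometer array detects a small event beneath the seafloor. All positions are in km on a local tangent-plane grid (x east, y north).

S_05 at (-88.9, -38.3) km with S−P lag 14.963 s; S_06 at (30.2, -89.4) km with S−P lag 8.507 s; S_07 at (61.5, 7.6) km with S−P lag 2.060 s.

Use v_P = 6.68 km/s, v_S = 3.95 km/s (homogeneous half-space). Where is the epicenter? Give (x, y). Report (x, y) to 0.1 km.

Distance from S−P lag: d = Δt · v_P v_S / (v_P − v_S) = Δt · (6.68·3.95)/(6.68−3.95) ≈ 9.6652·Δt.
So d_S_05 = 144.62, d_S_06 = 82.22, d_S_07 = 19.91 km.
Circle about each station: (x + 88.9)² + (y + 38.3)² = 144.62²; (x − 30.2)² + (y + 89.4)² = 82.22²; (x − 61.5)² + (y − 7.6)² = 19.91².
Subtracting the S_05 equation from the S_06 and S_07 equations removes the quadratic terms:
238.2 x − 102.2 y = 13689.12
300.8 x + 91.8 y = 14988.45
Solving the 2×2 system: x ≈ 53.0, y ≈ -10.4 km.

(53.0, -10.4)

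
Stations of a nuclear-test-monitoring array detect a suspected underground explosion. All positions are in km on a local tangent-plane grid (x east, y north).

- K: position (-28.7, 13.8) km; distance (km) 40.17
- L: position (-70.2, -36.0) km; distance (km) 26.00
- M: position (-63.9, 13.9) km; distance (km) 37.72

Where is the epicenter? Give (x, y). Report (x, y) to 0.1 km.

x ≈ -49.1 km, y ≈ -20.8 km

Circle about each station: (x + 28.7)² + (y − 13.8)² = 40.17²; (x + 70.2)² + (y + 36.0)² = 26.00²; (x + 63.9)² + (y − 13.9)² = 37.72².
Subtracting the K equation from the L and M equations removes the quadratic terms:
-83.0 x − 99.6 y = 6147.54
-70.4 x + 0.2 y = 3453.12
Solving the 2×2 system: x ≈ -49.1, y ≈ -20.8 km.
Check against K (with the unrounded x, y): √((x + 28.7)²+(y − 13.8)²) = 40.17 ≈ 40.17 km. ✓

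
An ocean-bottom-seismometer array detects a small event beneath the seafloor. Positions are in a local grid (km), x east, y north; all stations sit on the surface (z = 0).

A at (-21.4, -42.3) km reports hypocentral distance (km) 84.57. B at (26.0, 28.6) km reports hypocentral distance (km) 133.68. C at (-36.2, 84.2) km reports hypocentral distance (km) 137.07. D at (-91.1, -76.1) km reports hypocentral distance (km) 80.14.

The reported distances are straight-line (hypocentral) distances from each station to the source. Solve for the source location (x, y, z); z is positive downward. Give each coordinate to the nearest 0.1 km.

(-75.4, -30.5, 64.0)

Each station gives a sphere (x−x_i)² + (y−y_i)² + z² = d_i² (stations at z=0).
Subtracting the A sphere from B and C: z² cancels, leaving linear equations in x and y:
94.8 x + 141.8 y = -11471.55
-29.6 x + 253.0 y = -5483.27
Solving: x ≈ -75.396, y ≈ -30.494 km (keep extra digits for the depth step; rounded: -75.4, -30.5).
Then from the A sphere: z² = 84.57² − (x + 21.4)² − (y + 42.3)² with x = -75.396, y = -30.494, so z ≈ 64.009 ≈ 64.0 km.
Check against D (with the unrounded solution): distance 80.15 ≈ 80.14 km. ✓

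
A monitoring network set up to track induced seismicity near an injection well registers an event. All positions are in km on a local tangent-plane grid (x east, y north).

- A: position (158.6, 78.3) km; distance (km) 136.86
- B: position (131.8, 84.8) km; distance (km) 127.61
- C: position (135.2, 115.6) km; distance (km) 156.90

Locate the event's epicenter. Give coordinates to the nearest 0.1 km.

Circle about each station: (x − 158.6)² + (y − 78.3)² = 136.86²; (x − 131.8)² + (y − 84.8)² = 127.61²; (x − 135.2)² + (y − 115.6)² = 156.90².
Subtracting pairs of circle equations eliminates x²+y² and gives linear equations (the radical axes):
-53.6 x + 13.0 y = -4276.22
-46.8 x + 74.6 y = -5529.40
Solving the 2×2 system: x ≈ 72.9, y ≈ -28.4 km.
Check against A (with the unrounded x, y): √((x − 158.6)²+(y − 78.3)²) = 136.85 ≈ 136.86 km. ✓

x ≈ 72.9 km, y ≈ -28.4 km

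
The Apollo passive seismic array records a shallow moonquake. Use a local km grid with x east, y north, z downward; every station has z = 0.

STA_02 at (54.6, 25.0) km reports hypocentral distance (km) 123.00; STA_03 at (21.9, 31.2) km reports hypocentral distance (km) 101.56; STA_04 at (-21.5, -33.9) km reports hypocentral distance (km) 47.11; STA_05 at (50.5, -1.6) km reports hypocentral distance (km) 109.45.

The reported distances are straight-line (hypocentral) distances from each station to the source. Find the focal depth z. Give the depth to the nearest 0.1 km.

Each station gives a sphere (x−x_i)² + (y−y_i)² + z² = d_i² (stations at z=0).
Subtracting the STA_02 sphere from STA_03 and STA_04: z² cancels, leaving linear equations in x and y:
-65.4 x + 12.4 y = 2661.46
-152.2 x − 117.8 y = 10914.95
Solving: x ≈ -46.799, y ≈ -32.192 km (keep extra digits for the depth step; rounded: -46.8, -32.2).
Then from the STA_02 sphere: z² = 123.00² − (x − 54.6)² − (y − 25.0)² with x = -46.799, y = -32.192, so z ≈ 39.703 ≈ 39.7 km.

z ≈ 39.7 km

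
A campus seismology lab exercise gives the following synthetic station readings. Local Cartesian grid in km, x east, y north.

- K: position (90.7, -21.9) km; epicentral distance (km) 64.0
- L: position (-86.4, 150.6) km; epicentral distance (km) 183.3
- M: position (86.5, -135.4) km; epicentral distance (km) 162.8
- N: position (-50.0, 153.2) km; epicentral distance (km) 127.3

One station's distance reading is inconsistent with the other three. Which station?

Solve using three stations at a time. Using K, L, M (subtract circle equations pairwise → linear system) gives (x, y) ≈ (43.9, 21.7).
Distances from that point to each station vs reported:
  K: calculated 64.0 vs reported 64.0 → residual 0.0 km
  L: calculated 183.3 vs reported 183.3 → residual 0.0 km
  M: calculated 162.8 vs reported 162.8 → residual 0.0 km
  N: calculated 161.6 vs reported 127.3 → residual 34.3 km
K, L, M are mutually consistent (residuals ≈ 0); N is off by 34.3 km.

N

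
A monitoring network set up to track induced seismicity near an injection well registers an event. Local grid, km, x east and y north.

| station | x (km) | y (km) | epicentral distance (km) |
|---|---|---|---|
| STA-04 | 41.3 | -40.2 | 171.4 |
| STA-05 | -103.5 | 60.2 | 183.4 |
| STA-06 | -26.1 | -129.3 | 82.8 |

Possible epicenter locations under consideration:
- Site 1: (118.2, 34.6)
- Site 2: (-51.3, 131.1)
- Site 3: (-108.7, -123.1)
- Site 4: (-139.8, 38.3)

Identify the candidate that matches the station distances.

For each candidate, compare |candidate − station| to the reported distance:
Site 1: residuals STA-04 64.1, STA-05 39.8, STA-06 135.6 → max 135.6 km
Site 2: residuals STA-04 23.3, STA-05 95.4, STA-06 178.8 → max 178.8 km
Site 3: residuals STA-04 0.0, STA-05 0.0, STA-06 0.0 → max 0.0 km
Site 4: residuals STA-04 26.0, STA-05 141.0, STA-06 119.7 → max 141.0 km
Only Site 3 has all residuals ≈ 0.

Site 3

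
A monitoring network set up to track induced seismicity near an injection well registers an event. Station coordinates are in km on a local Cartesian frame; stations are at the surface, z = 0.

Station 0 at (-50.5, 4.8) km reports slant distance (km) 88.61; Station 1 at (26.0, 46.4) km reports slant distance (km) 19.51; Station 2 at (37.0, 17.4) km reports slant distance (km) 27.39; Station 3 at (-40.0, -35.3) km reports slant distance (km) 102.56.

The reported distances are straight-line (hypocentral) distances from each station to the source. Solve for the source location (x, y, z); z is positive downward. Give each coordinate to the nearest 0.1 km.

(30.0, 37.7, 17.0)

Each station gives a sphere (x−x_i)² + (y−y_i)² + z² = d_i² (stations at z=0).
Subtracting the Station 0 sphere from Station 1 and Station 2: z² cancels, leaving linear equations in x and y:
153.0 x + 83.2 y = 7726.76
175.0 x + 25.2 y = 6199.99
Solving: x ≈ 29.999, y ≈ 37.703 km (keep extra digits for the depth step; rounded: 30.0, 37.7).
Then from the Station 0 sphere: z² = 88.61² − (x + 50.5)² − (y − 4.8)² with x = 29.999, y = 37.703, so z ≈ 17.001 ≈ 17.0 km.
Check against Station 3 (with the unrounded solution): distance 102.56 ≈ 102.56 km. ✓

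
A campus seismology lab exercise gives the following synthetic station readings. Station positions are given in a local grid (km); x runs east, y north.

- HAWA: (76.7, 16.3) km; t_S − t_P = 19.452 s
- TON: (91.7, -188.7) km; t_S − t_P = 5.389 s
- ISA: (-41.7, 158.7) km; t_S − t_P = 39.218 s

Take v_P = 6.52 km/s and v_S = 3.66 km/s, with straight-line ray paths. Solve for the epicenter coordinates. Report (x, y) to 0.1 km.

Distance from S−P lag: d = Δt · v_P v_S / (v_P − v_S) = Δt · (6.52·3.66)/(6.52−3.66) ≈ 8.3438·Δt.
So d_HAWA = 162.30, d_TON = 44.96, d_ISA = 327.23 km.
Circle about each station: (x − 76.7)² + (y − 16.3)² = 162.30²; (x − 91.7)² + (y + 188.7)² = 44.96²; (x + 41.7)² + (y − 158.7)² = 327.23².
Subtracting the HAWA equation from the TON and ISA equations removes the quadratic terms:
30.0 x − 410.0 y = 62187.89
-236.8 x + 284.8 y = -59962.18
Solving the 2×2 system: x ≈ 77.6, y ≈ -146.0 km.
Check against HAWA (with the unrounded x, y): √((x − 76.7)²+(y − 16.3)²) = 162.30 ≈ 162.30 km. ✓

77.6 km east, -146.0 km north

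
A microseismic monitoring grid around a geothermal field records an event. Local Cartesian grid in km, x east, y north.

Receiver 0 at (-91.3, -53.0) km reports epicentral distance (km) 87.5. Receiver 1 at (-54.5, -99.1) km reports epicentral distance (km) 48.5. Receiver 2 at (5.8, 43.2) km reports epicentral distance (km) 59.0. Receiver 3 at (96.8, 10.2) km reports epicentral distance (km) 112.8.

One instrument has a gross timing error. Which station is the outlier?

Receiver 1

Solve using three stations at a time. Using Receiver 0, Receiver 2, Receiver 3 (subtract circle equations pairwise → linear system) gives (x, y) ≈ (-13.7, -12.5).
Distances from that point to each station vs reported:
  Receiver 0: calculated 87.5 vs reported 87.5 → residual 0.0 km
  Receiver 1: calculated 95.7 vs reported 48.5 → residual 47.2 km
  Receiver 2: calculated 59.0 vs reported 59.0 → residual 0.0 km
  Receiver 3: calculated 112.8 vs reported 112.8 → residual 0.0 km
Receiver 0, Receiver 2, Receiver 3 are mutually consistent (residuals ≈ 0); Receiver 1 is off by 47.2 km.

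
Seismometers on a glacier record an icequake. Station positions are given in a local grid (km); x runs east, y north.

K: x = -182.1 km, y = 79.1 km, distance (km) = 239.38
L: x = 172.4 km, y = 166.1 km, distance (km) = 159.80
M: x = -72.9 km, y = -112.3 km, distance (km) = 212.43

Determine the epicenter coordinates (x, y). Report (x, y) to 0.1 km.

Circle about each station: (x + 182.1)² + (y − 79.1)² = 239.38²; (x − 172.4)² + (y − 166.1)² = 159.80²; (x + 72.9)² + (y + 112.3)² = 212.43².
Subtracting pairs of circle equations eliminates x²+y² and gives linear equations (the radical axes):
709.0 x + 174.0 y = 49660.49
218.4 x − 382.8 y = -9315.24
Solving the 2×2 system: x ≈ 56.2, y ≈ 56.4 km.

(56.2, 56.4)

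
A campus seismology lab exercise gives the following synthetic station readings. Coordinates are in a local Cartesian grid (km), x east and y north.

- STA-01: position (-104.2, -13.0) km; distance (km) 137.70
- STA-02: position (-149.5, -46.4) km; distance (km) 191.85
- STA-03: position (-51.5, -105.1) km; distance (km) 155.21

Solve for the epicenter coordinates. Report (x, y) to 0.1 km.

27.0 km east, 28.8 km north

Circle about each station: (x + 104.2)² + (y + 13.0)² = 137.70²; (x + 149.5)² + (y + 46.4)² = 191.85²; (x + 51.5)² + (y + 105.1)² = 155.21².
Subtracting the STA-01 equation from the STA-02 and STA-03 equations removes the quadratic terms:
-90.6 x − 66.8 y = -4368.56
105.4 x − 184.2 y = -2457.23
Solving the 2×2 system: x ≈ 27.0, y ≈ 28.8 km.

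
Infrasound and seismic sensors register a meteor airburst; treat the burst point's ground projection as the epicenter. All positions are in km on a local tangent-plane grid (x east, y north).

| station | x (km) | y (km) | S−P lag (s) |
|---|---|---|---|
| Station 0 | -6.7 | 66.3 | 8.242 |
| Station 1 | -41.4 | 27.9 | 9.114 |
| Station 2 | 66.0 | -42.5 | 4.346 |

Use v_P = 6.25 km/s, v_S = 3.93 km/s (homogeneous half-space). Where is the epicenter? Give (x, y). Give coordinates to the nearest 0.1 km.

Distance from S−P lag: d = Δt · v_P v_S / (v_P − v_S) = Δt · (6.25·3.93)/(6.25−3.93) ≈ 10.5873·Δt.
So d_Station 0 = 87.26, d_Station 1 = 96.49, d_Station 2 = 46.01 km.
Circle about each station: (x + 6.7)² + (y − 66.3)² = 87.26²; (x + 41.4)² + (y − 27.9)² = 96.49²; (x − 66.0)² + (y + 42.5)² = 46.01².
Subtracting pairs of circle equations eliminates x²+y² and gives linear equations (the radical axes):
-69.4 x − 76.8 y = -3644.22
145.4 x − 217.6 y = 7219.06
Solving the 2×2 system: x ≈ 51.3, y ≈ 1.1 km.

51.3 km east, 1.1 km north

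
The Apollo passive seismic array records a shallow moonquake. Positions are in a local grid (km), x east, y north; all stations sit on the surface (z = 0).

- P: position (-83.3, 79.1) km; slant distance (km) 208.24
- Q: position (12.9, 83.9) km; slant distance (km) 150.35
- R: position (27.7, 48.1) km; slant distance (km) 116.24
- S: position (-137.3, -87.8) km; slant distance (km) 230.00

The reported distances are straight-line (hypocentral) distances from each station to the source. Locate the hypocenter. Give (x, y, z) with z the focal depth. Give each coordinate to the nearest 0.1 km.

x ≈ 78.6 km, y ≈ -36.9 km, depth ≈ 60.8 km

Each station gives a sphere (x−x_i)² + (y−y_i)² + z² = d_i² (stations at z=0).
Subtracting the P sphere from Q and R: z² cancels, leaving linear equations in x and y:
192.4 x + 9.6 y = 14768.70
222.0 x − 62.0 y = 19737.36
Solving: x ≈ 78.602, y ≈ -36.900 km (keep extra digits for the depth step; rounded: 78.6, -36.9).
Then from the P sphere: z² = 208.24² − (x + 83.3)² − (y − 79.1)² with x = 78.602, y = -36.900, so z ≈ 60.792 ≈ 60.8 km.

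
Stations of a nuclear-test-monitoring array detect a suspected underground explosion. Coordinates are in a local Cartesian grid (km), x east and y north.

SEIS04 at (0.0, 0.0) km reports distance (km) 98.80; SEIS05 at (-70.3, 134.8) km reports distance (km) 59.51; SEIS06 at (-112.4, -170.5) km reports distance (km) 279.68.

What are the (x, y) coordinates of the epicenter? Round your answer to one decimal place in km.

Circle about each station: x² + y² = 98.80²; (x + 70.3)² + (y − 134.8)² = 59.51²; (x + 112.4)² + (y + 170.5)² = 279.68².
Subtracting the SEIS04 equation from the SEIS05 and SEIS06 equations removes the quadratic terms:
-140.6 x + 269.6 y = 29333.13
-224.8 x − 341.0 y = -26755.45
Solving the 2×2 system: x ≈ -25.7, y ≈ 95.4 km.

-25.7 km east, 95.4 km north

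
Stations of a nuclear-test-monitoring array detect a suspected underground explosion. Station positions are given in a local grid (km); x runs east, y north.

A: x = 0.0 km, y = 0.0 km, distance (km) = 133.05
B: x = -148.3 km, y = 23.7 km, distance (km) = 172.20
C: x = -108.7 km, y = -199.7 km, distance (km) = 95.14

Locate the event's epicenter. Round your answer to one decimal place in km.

Circle about each station: x² + y² = 133.05²; (x + 148.3)² + (y − 23.7)² = 172.20²; (x + 108.7)² + (y + 199.7)² = 95.14².
Subtracting the A equation from the B and C equations removes the quadratic terms:
-296.6 x + 47.4 y = 10604.04
-217.4 x − 399.4 y = 60346.46
Solving the 2×2 system: x ≈ -55.1, y ≈ -121.1 km.
Check against A (with the unrounded x, y): √(x²+y²) = 133.05 ≈ 133.05 km. ✓

-55.1 km east, -121.1 km north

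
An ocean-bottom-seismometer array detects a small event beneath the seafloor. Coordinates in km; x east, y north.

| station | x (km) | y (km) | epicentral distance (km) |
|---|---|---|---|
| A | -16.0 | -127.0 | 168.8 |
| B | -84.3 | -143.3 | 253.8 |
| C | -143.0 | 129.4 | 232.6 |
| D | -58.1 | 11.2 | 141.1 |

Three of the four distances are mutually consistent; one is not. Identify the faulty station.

Solve using three stations at a time. Using B, C, D (subtract circle equations pairwise → linear system) gives (x, y) ≈ (76.6, 52.9).
Distances from that point to each station vs reported:
  A: calculated 202.4 vs reported 168.8 → residual 33.6 km
  B: calculated 253.8 vs reported 253.8 → residual 0.0 km
  C: calculated 232.6 vs reported 232.6 → residual 0.0 km
  D: calculated 141.0 vs reported 141.1 → residual 0.1 km
B, C, D are mutually consistent (residuals ≈ 0); A is off by 33.6 km.

A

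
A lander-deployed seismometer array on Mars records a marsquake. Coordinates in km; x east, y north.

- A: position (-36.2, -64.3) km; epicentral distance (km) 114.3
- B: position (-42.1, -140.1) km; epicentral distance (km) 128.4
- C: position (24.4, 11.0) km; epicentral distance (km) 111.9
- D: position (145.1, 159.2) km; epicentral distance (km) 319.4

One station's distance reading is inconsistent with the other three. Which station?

Solve using three stations at a time. Using A, B, C (subtract circle equations pairwise → linear system) gives (x, y) ≈ (75.5, -88.6).
Distances from that point to each station vs reported:
  A: calculated 114.3 vs reported 114.3 → residual 0.0 km
  B: calculated 128.4 vs reported 128.4 → residual 0.0 km
  C: calculated 111.9 vs reported 111.9 → residual 0.0 km
  D: calculated 257.3 vs reported 319.4 → residual 62.1 km
A, B, C are mutually consistent (residuals ≈ 0); D is off by 62.1 km.

D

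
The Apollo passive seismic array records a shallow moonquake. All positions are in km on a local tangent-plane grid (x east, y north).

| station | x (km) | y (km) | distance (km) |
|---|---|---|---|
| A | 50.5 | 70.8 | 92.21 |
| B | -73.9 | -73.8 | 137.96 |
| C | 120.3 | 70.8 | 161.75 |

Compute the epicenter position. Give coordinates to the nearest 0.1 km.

-41.1 km east, 60.2 km north

Circle about each station: (x − 50.5)² + (y − 70.8)² = 92.21²; (x + 73.9)² + (y + 73.8)² = 137.96²; (x − 120.3)² + (y − 70.8)² = 161.75².
Subtracting the A equation from the B and C equations removes the quadratic terms:
-248.8 x − 289.2 y = -7185.52
139.6 x + 0.0 y = -5738.54
Solving the 2×2 system: x ≈ -41.1, y ≈ 60.2 km.
Check against A (with the unrounded x, y): √((x − 50.5)²+(y − 70.8)²) = 92.22 ≈ 92.21 km. ✓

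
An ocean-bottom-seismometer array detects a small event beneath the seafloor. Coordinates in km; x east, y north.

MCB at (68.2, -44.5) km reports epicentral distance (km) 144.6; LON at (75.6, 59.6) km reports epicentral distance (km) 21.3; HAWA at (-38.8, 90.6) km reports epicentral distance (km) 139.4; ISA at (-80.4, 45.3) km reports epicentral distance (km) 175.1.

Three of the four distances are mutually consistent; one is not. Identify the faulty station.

Solve using three stations at a time. Using LON, HAWA, ISA (subtract circle equations pairwise → linear system) gives (x, y) ≈ (94.6, 50.3).
Distances from that point to each station vs reported:
  MCB: calculated 98.4 vs reported 144.6 → residual 46.2 km
  LON: calculated 21.2 vs reported 21.3 → residual 0.1 km
  HAWA: calculated 139.4 vs reported 139.4 → residual 0.0 km
  ISA: calculated 175.1 vs reported 175.1 → residual 0.0 km
LON, HAWA, ISA are mutually consistent (residuals ≈ 0); MCB is off by 46.2 km.

MCB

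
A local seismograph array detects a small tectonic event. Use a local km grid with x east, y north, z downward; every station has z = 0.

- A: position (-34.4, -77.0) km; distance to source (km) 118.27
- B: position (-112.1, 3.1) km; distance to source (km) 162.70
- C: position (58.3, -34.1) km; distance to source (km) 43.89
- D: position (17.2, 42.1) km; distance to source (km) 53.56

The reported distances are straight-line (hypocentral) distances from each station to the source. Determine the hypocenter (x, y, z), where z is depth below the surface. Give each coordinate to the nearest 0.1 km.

x ≈ 49.4 km, y ≈ 4.1 km, depth ≈ 19.7 km

Each station gives a sphere (x−x_i)² + (y−y_i)² + z² = d_i² (stations at z=0).
Subtracting the A sphere from B and C: z² cancels, leaving linear equations in x and y:
-155.4 x + 160.2 y = -7019.84
185.4 x + 85.8 y = 9510.80
Solving: x ≈ 49.401, y ≈ 4.101 km (keep extra digits for the depth step; rounded: 49.4, 4.1).
Then from the A sphere: z² = 118.27² − (x + 34.4)² − (y + 77.0)² with x = 49.401, y = 4.101, so z ≈ 19.693 ≈ 19.7 km.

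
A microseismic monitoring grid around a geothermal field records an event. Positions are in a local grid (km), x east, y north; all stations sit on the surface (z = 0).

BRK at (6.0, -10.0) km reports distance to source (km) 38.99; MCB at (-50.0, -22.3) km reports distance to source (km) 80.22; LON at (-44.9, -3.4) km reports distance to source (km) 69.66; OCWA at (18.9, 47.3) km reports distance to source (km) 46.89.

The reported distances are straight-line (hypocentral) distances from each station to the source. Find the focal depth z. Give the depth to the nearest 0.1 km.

depth ≈ 30.7 km

Each station gives a sphere (x−x_i)² + (y−y_i)² + z² = d_i² (stations at z=0).
Subtracting the BRK sphere from MCB and LON: z² cancels, leaving linear equations in x and y:
-112.0 x − 24.6 y = -2053.74
-101.8 x + 13.2 y = -1440.73
Solving: x ≈ 15.706, y ≈ 11.979 km (keep extra digits for the depth step; rounded: 15.7, 12.0).
Then from the BRK sphere: z² = 38.99² − (x − 6.0)² − (y + 10.0)² with x = 15.706, y = 11.979, so z ≈ 30.707 ≈ 30.7 km.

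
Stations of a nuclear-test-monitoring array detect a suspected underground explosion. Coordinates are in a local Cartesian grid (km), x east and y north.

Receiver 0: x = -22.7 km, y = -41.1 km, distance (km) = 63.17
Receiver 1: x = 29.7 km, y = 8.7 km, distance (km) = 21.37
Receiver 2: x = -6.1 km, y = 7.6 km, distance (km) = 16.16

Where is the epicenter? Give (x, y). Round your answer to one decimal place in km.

(8.9, 13.6)

Circle about each station: (x + 22.7)² + (y + 41.1)² = 63.17²; (x − 29.7)² + (y − 8.7)² = 21.37²; (x + 6.1)² + (y − 7.6)² = 16.16².
Subtracting the Receiver 0 equation from the Receiver 1 and Receiver 2 equations removes the quadratic terms:
104.8 x + 99.6 y = 2287.05
33.2 x + 97.4 y = 1619.77
Solving the 2×2 system: x ≈ 8.9, y ≈ 13.6 km.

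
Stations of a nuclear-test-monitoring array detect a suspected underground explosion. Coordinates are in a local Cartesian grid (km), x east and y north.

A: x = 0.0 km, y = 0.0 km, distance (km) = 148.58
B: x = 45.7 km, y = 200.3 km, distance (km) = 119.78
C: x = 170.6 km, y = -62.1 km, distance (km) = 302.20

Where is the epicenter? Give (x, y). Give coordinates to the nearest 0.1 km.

-56.3 km east, 137.5 km north

Circle about each station: x² + y² = 148.58²; (x − 45.7)² + (y − 200.3)² = 119.78²; (x − 170.6)² + (y + 62.1)² = 302.20².
Subtracting the A equation from the B and C equations removes the quadratic terms:
91.4 x + 400.6 y = 49937.35
341.2 x − 124.2 y = -36288.05
Solving the 2×2 system: x ≈ -56.3, y ≈ 137.5 km.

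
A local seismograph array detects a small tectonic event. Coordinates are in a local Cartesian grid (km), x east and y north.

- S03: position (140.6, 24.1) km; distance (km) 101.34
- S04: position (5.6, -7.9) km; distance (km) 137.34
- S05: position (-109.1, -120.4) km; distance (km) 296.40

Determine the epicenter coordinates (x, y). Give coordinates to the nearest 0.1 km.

Circle about each station: (x − 140.6)² + (y − 24.1)² = 101.34²; (x − 5.6)² + (y + 7.9)² = 137.34²; (x + 109.1)² + (y + 120.4)² = 296.40².
Subtracting pairs of circle equations eliminates x²+y² and gives linear equations (the radical axes):
-270.0 x − 64.0 y = -28847.88
-499.4 x − 289.0 y = -71533.36
Solving the 2×2 system: x ≈ 81.6, y ≈ 106.5 km.

x ≈ 81.6 km, y ≈ 106.5 km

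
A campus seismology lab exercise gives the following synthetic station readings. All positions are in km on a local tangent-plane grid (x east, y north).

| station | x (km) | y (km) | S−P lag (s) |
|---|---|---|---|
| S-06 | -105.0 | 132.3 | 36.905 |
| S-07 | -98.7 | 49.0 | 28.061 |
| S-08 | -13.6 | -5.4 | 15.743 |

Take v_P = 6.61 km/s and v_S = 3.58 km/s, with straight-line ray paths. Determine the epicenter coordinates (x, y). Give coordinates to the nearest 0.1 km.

(54.3, -107.9)

Distance from S−P lag: d = Δt · v_P v_S / (v_P − v_S) = Δt · (6.61·3.58)/(6.61−3.58) ≈ 7.8098·Δt.
So d_S-06 = 288.22, d_S-07 = 219.15, d_S-08 = 122.95 km.
Circle about each station: (x + 105.0)² + (y − 132.3)² = 288.22²; (x + 98.7)² + (y − 49.0)² = 219.15²; (x + 13.6)² + (y + 5.4)² = 122.95².
Subtracting the S-06 equation from the S-07 and S-08 equations removes the quadratic terms:
12.6 x − 166.6 y = 18658.45
182.8 x − 275.4 y = 39639.90
Solving the 2×2 system: x ≈ 54.3, y ≈ -107.9 km.
Check against S-06 (with the unrounded x, y): √((x + 105.0)²+(y − 132.3)²) = 288.22 ≈ 288.22 km. ✓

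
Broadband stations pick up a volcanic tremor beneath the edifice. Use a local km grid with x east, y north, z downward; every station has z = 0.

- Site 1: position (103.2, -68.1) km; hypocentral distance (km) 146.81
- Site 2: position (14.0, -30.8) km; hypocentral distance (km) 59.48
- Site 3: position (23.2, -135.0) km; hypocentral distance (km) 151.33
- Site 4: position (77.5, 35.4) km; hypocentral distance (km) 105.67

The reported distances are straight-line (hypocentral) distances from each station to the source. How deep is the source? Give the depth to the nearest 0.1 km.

depth ≈ 32.4 km

Each station gives a sphere (x−x_i)² + (y−y_i)² + z² = d_i² (stations at z=0).
Subtracting the Site 1 sphere from Site 2 and Site 3: z² cancels, leaving linear equations in x and y:
-178.4 x + 74.6 y = 3872.10
-160.0 x − 133.8 y = 2127.80
Solving: x ≈ -18.902, y ≈ 6.701 km (keep extra digits for the depth step; rounded: -18.9, 6.7).
Then from the Site 1 sphere: z² = 146.81² − (x − 103.2)² − (y + 68.1)² with x = -18.902, y = 6.701, so z ≈ 32.390 ≈ 32.4 km.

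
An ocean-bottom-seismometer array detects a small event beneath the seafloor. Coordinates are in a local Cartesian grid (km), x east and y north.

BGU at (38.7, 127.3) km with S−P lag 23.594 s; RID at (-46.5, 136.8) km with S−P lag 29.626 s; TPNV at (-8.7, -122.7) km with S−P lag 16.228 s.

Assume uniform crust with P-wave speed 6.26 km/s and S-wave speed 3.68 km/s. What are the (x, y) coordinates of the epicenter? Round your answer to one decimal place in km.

Distance from S−P lag: d = Δt · v_P v_S / (v_P − v_S) = Δt · (6.26·3.68)/(6.26−3.68) ≈ 8.9290·Δt.
So d_BGU = 210.67, d_RID = 264.53, d_TPNV = 144.90 km.
Circle about each station: (x − 38.7)² + (y − 127.3)² = 210.67²; (x + 46.5)² + (y − 136.8)² = 264.53²; (x + 8.7)² + (y + 122.7)² = 144.90².
Subtracting the BGU equation from the RID and TPNV equations removes the quadratic terms:
-170.4 x + 19.0 y = -22420.76
-94.8 x − 500.0 y = 20813.84
Solving the 2×2 system: x ≈ 124.3, y ≈ -65.2 km.

(124.3, -65.2)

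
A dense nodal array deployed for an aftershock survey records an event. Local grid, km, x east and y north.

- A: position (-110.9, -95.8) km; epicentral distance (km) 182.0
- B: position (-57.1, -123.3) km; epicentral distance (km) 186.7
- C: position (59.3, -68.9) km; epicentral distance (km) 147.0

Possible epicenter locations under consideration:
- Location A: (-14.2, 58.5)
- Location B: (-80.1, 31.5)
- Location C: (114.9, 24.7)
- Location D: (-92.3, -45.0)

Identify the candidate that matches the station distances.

Location A

For each candidate, compare |candidate − station| to the reported distance:
Location A: residuals A 0.1, B 0.1, C 0.1 → max 0.1 km
Location B: residuals A 51.0, B 30.2, C 24.8 → max 51.0 km
Location C: residuals A 73.9, B 40.2, C 38.1 → max 73.9 km
Location D: residuals A 127.9, B 100.9, C 6.5 → max 127.9 km
Only Location A has all residuals ≈ 0.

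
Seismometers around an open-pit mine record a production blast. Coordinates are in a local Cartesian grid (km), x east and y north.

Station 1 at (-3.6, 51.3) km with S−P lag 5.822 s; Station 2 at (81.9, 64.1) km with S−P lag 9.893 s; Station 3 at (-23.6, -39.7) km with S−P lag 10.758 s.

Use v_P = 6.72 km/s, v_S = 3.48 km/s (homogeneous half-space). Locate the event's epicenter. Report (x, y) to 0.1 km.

Distance from S−P lag: d = Δt · v_P v_S / (v_P − v_S) = Δt · (6.72·3.48)/(6.72−3.48) ≈ 7.2178·Δt.
So d_Station 1 = 42.02, d_Station 2 = 71.41, d_Station 3 = 77.65 km.
Circle about each station: (x + 3.6)² + (y − 51.3)² = 42.02²; (x − 81.9)² + (y − 64.1)² = 71.41²; (x + 23.6)² + (y + 39.7)² = 77.65².
Subtracting the Station 1 equation from the Station 2 and Station 3 equations removes the quadratic terms:
171.0 x + 25.6 y = 4838.06
-40.0 x − 182.0 y = -4775.44
Solving the 2×2 system: x ≈ 25.2, y ≈ 20.7 km.

25.2 km east, 20.7 km north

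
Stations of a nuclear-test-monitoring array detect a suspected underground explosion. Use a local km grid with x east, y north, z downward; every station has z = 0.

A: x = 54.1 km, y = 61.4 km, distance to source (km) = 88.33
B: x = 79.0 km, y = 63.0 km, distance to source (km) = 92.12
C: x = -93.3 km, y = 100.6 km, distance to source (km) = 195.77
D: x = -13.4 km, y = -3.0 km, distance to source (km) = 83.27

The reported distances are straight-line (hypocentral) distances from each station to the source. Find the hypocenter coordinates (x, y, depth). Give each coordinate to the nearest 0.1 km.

Each station gives a sphere (x−x_i)² + (y−y_i)² + z² = d_i² (stations at z=0).
Subtracting the A sphere from B and C: z² cancels, leaving linear equations in x and y:
49.8 x + 3.2 y = 2829.32
-294.8 x + 78.4 y = -18395.22
Solving: x ≈ 57.901, y ≈ -16.915 km (keep extra digits for the depth step; rounded: 57.9, -16.9).
Then from the A sphere: z² = 88.33² − (x − 54.1)² − (y − 61.4)² with x = 57.901, y = -16.915, so z ≈ 40.676 ≈ 40.7 km.

(57.9, -16.9, 40.7)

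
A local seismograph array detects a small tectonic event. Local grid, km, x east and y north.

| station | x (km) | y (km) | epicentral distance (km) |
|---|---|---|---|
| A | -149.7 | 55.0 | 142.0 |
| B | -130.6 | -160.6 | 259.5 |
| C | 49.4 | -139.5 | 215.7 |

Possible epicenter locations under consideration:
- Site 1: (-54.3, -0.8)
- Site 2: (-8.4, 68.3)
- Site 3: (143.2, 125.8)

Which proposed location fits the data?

Site 2

For each candidate, compare |candidate − station| to the reported distance:
Site 1: residuals A 31.5, B 82.4, C 42.5 → max 82.4 km
Site 2: residuals A 0.1, B 0.0, C 0.0 → max 0.1 km
Site 3: residuals A 159.3, B 136.7, C 65.7 → max 159.3 km
Only Site 2 has all residuals ≈ 0.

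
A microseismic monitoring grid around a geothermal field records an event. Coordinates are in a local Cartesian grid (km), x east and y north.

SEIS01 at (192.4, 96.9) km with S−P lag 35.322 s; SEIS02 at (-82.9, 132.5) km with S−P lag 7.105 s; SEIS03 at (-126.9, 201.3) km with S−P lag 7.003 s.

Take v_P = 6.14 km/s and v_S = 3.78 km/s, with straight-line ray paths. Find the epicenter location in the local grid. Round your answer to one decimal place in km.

Distance from S−P lag: d = Δt · v_P v_S / (v_P − v_S) = Δt · (6.14·3.78)/(6.14−3.78) ≈ 9.8344·Δt.
So d_SEIS01 = 347.37, d_SEIS02 = 69.87, d_SEIS03 = 68.87 km.
Circle about each station: (x − 192.4)² + (y − 96.9)² = 347.37²; (x + 82.9)² + (y − 132.5)² = 69.87²; (x + 126.9)² + (y − 201.3)² = 68.87².
Subtracting the SEIS01 equation from the SEIS02 and SEIS03 equations removes the quadratic terms:
-550.6 x + 71.2 y = 93805.39
-638.6 x + 208.8 y = 126140.77
Solving the 2×2 system: x ≈ -152.6, y ≈ 137.4 km.

x ≈ -152.6 km, y ≈ 137.4 km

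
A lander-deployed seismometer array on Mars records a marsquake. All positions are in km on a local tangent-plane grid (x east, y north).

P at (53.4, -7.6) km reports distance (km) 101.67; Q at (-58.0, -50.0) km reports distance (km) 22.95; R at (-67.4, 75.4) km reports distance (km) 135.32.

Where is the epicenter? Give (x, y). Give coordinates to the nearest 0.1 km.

Circle about each station: (x − 53.4)² + (y + 7.6)² = 101.67²; (x + 58.0)² + (y + 50.0)² = 22.95²; (x + 67.4)² + (y − 75.4)² = 135.32².
Subtracting pairs of circle equations eliminates x²+y² and gives linear equations (the radical axes):
-222.8 x − 84.8 y = 12764.77
-241.6 x + 166.0 y = -656.11
Solving the 2×2 system: x ≈ -35.9, y ≈ -56.2 km.

(-35.9, -56.2)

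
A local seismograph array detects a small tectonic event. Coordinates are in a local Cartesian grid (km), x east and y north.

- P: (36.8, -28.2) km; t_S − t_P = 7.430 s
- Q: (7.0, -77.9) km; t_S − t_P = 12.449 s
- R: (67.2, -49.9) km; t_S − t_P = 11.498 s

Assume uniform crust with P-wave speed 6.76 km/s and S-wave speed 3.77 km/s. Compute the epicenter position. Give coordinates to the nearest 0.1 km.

8.0 km east, 28.2 km north

Distance from S−P lag: d = Δt · v_P v_S / (v_P − v_S) = Δt · (6.76·3.77)/(6.76−3.77) ≈ 8.5235·Δt.
So d_P = 63.33, d_Q = 106.11, d_R = 98.00 km.
Circle about each station: (x − 36.8)² + (y + 28.2)² = 63.33²; (x − 7.0)² + (y + 77.9)² = 106.11²; (x − 67.2)² + (y + 49.9)² = 98.00².
Subtracting the P equation from the Q and R equations removes the quadratic terms:
-59.6 x − 99.4 y = -3280.71
60.8 x − 43.4 y = -736.94
Solving the 2×2 system: x ≈ 8.0, y ≈ 28.2 km.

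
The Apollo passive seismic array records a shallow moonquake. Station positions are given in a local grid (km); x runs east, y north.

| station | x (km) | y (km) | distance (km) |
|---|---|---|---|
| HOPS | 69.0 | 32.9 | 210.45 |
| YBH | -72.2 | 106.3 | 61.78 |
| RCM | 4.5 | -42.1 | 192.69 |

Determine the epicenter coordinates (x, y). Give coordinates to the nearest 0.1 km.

-132.6 km east, 93.3 km north

Circle about each station: (x − 69.0)² + (y − 32.9)² = 210.45²; (x + 72.2)² + (y − 106.3)² = 61.78²; (x − 4.5)² + (y + 42.1)² = 192.69².
Subtracting the HOPS equation from the YBH and RCM equations removes the quadratic terms:
-282.4 x + 146.8 y = 51141.55
-129.0 x − 150.0 y = 3109.02
Solving the 2×2 system: x ≈ -132.6, y ≈ 93.3 km.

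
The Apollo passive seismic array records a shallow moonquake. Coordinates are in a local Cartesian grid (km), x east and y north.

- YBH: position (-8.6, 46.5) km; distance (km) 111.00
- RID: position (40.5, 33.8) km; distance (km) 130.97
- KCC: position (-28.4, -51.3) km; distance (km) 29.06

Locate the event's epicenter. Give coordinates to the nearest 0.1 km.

(-57.4, -53.2)

Circle about each station: (x + 8.6)² + (y − 46.5)² = 111.00²; (x − 40.5)² + (y − 33.8)² = 130.97²; (x + 28.4)² + (y + 51.3)² = 29.06².
Subtracting the YBH equation from the RID and KCC equations removes the quadratic terms:
98.2 x − 25.4 y = -4285.66
-39.6 x − 195.6 y = 12678.56
Solving the 2×2 system: x ≈ -57.4, y ≈ -53.2 km.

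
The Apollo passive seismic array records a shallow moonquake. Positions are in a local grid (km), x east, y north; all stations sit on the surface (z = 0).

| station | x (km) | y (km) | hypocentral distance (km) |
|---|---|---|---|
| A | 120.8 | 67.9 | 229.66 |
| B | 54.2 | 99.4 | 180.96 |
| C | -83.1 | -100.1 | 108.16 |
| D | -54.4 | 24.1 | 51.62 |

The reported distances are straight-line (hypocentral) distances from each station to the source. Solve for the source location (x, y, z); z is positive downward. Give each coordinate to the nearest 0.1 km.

Each station gives a sphere (x−x_i)² + (y−y_i)² + z² = d_i² (stations at z=0).
Subtracting the A sphere from B and C: z² cancels, leaving linear equations in x and y:
-133.2 x + 63.0 y = 13612.14
-407.8 x − 336.0 y = 38767.70
Solving: x ≈ -99.594, y ≈ 5.496 km (keep extra digits for the depth step; rounded: -99.6, 5.5).
Then from the A sphere: z² = 229.66² − (x − 120.8)² − (y − 67.9)² with x = -99.594, y = 5.496, so z ≈ 16.611 ≈ 16.6 km.

(-99.6, 5.5, 16.6)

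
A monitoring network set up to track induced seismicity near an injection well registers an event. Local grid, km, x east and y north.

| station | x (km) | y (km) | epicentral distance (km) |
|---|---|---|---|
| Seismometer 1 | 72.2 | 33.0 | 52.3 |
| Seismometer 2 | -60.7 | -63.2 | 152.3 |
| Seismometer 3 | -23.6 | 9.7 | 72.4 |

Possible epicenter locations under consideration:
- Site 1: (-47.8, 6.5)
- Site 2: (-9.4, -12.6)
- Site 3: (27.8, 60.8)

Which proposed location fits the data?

For each candidate, compare |candidate − station| to the reported distance:
Site 1: residuals Seismometer 1 70.6, Seismometer 2 81.4, Seismometer 3 48.0 → max 81.4 km
Site 2: residuals Seismometer 1 41.2, Seismometer 2 80.2, Seismometer 3 46.0 → max 80.2 km
Site 3: residuals Seismometer 1 0.1, Seismometer 2 0.0, Seismometer 3 0.1 → max 0.1 km
Only Site 3 has all residuals ≈ 0.

Site 3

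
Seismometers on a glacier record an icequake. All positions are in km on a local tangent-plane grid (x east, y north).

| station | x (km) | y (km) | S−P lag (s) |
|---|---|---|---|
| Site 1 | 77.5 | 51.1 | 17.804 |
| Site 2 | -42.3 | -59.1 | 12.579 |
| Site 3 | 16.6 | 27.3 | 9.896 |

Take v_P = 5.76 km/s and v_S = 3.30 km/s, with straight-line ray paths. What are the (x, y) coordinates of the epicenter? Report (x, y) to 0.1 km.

x ≈ -59.3 km, y ≈ 36.6 km

Distance from S−P lag: d = Δt · v_P v_S / (v_P − v_S) = Δt · (5.76·3.30)/(5.76−3.30) ≈ 7.7268·Δt.
So d_Site 1 = 137.57, d_Site 2 = 97.20, d_Site 3 = 76.46 km.
Circle about each station: (x − 77.5)² + (y − 51.1)² = 137.57²; (x + 42.3)² + (y + 59.1)² = 97.20²; (x − 16.6)² + (y − 27.3)² = 76.46².
Subtracting pairs of circle equations eliminates x²+y² and gives linear equations (the radical axes):
-239.6 x − 220.4 y = 6142.30
-121.8 x − 47.6 y = 5482.76
Solving the 2×2 system: x ≈ -59.3, y ≈ 36.6 km.
Check against Site 1 (with the unrounded x, y): √((x − 77.5)²+(y − 51.1)²) = 137.59 ≈ 137.57 km. ✓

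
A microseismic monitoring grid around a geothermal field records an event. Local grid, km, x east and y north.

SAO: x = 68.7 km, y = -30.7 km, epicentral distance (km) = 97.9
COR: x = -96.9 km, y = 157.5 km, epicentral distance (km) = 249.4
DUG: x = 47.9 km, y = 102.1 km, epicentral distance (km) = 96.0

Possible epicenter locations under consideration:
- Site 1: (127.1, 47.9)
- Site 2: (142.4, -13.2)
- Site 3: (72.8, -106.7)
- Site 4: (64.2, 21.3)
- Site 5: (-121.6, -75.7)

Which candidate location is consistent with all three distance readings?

Site 1

For each candidate, compare |candidate − station| to the reported distance:
Site 1: residuals SAO 0.0, COR 0.0, DUG 0.0 → max 0.0 km
Site 2: residuals SAO 22.2, COR 44.5, DUG 53.1 → max 53.1 km
Site 3: residuals SAO 21.8, COR 64.6, DUG 114.3 → max 114.3 km
Site 4: residuals SAO 45.7, COR 38.4, DUG 13.6 → max 45.7 km
Site 5: residuals SAO 97.6, COR 14.9, DUG 149.6 → max 149.6 km
Only Site 1 has all residuals ≈ 0.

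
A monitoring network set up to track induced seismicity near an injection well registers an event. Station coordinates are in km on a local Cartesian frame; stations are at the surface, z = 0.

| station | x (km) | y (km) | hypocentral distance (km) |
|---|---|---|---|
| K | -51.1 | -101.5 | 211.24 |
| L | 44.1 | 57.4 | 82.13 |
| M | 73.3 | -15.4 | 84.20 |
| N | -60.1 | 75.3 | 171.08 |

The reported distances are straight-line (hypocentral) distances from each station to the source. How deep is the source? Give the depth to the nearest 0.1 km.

z ≈ 61.3 km

Each station gives a sphere (x−x_i)² + (y−y_i)² + z² = d_i² (stations at z=0).
Subtracting the K sphere from L and M: z² cancels, leaving linear equations in x and y:
190.4 x + 317.8 y = 30203.11
248.8 x + 172.2 y = 30229.29
Solving: x ≈ 95.197, y ≈ 38.004 km (keep extra digits for the depth step; rounded: 95.2, 38.0).
Then from the K sphere: z² = 211.24² − (x + 51.1)² − (y + 101.5)² with x = 95.197, y = 38.004, so z ≈ 61.304 ≈ 61.3 km.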